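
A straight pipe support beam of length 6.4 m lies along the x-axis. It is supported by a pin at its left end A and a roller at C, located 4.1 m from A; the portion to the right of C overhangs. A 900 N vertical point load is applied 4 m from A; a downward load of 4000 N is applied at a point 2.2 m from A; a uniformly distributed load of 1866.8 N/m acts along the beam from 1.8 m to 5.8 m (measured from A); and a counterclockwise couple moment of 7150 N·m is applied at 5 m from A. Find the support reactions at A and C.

A_x = 0, A_y = 4166 N, C_y = 8201 N

Resultant of the distributed load: 1866.8 × 4 = 7467.2 N at 3.8 m from A.
Taking moments about A: C_y·4.1 − 900·4 − 4000·2.2 − (1866.8·4)·3.8 + 7150 = 0 → C_y = 33625.36/4.1 = 8201.31 ≈ 8201 N.
ΣF_y = 0: A_y + 8201.31 − 900 − 4000 − 1866.8·4 = 0 → A_y = 4166 N.
ΣF_x = 0: no horizontal applied forces, so A_x = 0.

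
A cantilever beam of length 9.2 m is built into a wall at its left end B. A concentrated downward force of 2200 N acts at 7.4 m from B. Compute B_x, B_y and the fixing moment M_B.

ΣF_x = 0: B_x = 0.
ΣF_y = 0: B_y − 2200 = 0 → B_y = 2200 N.
ΣM about B: M_B − 2200·7.4 = 0 → M_B = 16280 N·m.

B_x = 0, B_y = 2200 N, M_B = 16280 N·m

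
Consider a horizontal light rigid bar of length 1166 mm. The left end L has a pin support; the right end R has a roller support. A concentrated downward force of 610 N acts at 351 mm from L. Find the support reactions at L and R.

L_x = 0, L_y = 426.4 N, R_y = 183.6 N

ΣM about L: R_y·1166 − 610·351 = 0 → R_y = 214110/1166 = 183.628 ≈ 183.6 N.
ΣF_y = 0: L_y + 183.628 − 610 = 0 → L_y = 426.4 N.
ΣF_x = 0: no horizontal applied forces, so L_x = 0.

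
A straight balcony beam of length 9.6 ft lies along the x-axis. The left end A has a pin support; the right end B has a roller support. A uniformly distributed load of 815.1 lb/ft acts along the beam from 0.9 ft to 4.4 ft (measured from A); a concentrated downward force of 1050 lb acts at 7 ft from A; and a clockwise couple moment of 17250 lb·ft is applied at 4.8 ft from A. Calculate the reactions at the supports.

A_x = 0, A_y = 552.8 lb, B_y = 3350 lb

Resultant of the distributed load: 815.1 × 3.5 = 2852.85 lb at 2.65 ft from A.
ΣM about A: B_y·9.6 − (815.1·3.5)·2.65 − 1050·7 − 17250 = 0 → B_y = 32160.0525/9.6 = 3350.01 ≈ 3350 lb.
ΣF_y = 0: A_y + 3350.01 − 815.1·3.5 − 1050 = 0 → A_y = 552.8 lb.
ΣF_x = 0: no horizontal applied forces, so A_x = 0.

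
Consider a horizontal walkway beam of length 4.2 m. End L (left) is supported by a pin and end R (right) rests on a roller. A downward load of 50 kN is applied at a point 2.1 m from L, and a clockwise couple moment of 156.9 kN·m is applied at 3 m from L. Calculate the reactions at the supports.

L_x = 0, L_y = -12.36 kN, R_y = 62.36 kN

Moments about L: R_y·4.2 − 50·2.1 − 156.9 = 0 → R_y = 261.9/4.2 = 62.3571 ≈ 62.36 kN.
ΣF_y = 0: L_y + 62.3571 − 50 = 0 → L_y = -12.36 kN.
ΣF_x = 0: no horizontal applied forces, so L_x = 0.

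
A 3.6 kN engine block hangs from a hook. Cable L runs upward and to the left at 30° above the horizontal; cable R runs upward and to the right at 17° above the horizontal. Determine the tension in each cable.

ΣF_x = 0: −T_L·cos30° + T_R·cos17° = 0 → T_R = 0.905596·T_L.
ΣF_y = 0: T_L·sin30° + T_R·sin17° = 3.6.
Substitute: T_L·(0.5 + 0.905596·0.292372) = 3.6 → T_L = 4.70729 ≈ 4.707 kN.
Then T_R = 0.905596 × 4.70729 = 4.263 kN.

T_L = 4.707 kN, T_R = 4.263 kN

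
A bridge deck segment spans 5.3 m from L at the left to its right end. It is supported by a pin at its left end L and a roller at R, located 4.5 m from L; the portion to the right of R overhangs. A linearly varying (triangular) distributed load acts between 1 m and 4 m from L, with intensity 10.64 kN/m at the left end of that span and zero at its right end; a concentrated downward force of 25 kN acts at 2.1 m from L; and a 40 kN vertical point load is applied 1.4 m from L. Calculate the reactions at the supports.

L_x = 0, L_y = 49.76 kN, R_y = 31.20 kN

Resultant of the triangular load: ½ × 10.64 × 3 = 15.96 kN, acting at 2 m from L (one-third of the span from the peak).
Taking moments about L: R_y·4.5 − (½·10.64·3)·2 − 25·2.1 − 40·1.4 = 0 → R_y = 140.42/4.5 = 31.2044 ≈ 31.20 kN.
ΣF_y = 0: L_y + 31.2044 − ½·10.64·3 − 25 − 40 = 0 → L_y = 49.76 kN.
ΣF_x = 0: no horizontal applied forces, so L_x = 0.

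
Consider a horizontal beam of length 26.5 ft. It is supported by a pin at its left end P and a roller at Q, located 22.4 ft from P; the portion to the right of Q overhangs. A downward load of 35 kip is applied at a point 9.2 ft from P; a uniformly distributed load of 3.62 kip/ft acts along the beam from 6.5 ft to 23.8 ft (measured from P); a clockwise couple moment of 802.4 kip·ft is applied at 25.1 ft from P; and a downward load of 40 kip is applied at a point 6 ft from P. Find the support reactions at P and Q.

P_x = 0, P_y = 34.36 kip, Q_y = 103.3 kip

Resultant of the distributed load: 3.62 × 17.3 = 62.626 kip at 15.15 ft from P.
Taking moments about P: Q_y·22.4 − 35·9.2 − (3.62·17.3)·15.15 − 802.4 − 40·6 = 0 → Q_y = 2313.1839/22.4 = 103.267 ≈ 103.3 kip.
ΣF_y = 0: P_y + 103.267 − 35 − 3.62·17.3 − 40 = 0 → P_y = 34.36 kip.
ΣF_x = 0: no horizontal applied forces, so P_x = 0.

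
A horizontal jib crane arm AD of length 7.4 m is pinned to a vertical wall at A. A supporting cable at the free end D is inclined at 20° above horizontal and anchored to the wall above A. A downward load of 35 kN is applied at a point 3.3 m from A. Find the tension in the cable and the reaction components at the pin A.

T = 45.64 kN, A_x = 42.88 kN, A_y = 19.39 kN

ΣM about A: T·sin20°·7.4 − 35·3.3 = 0 → T = 115.5/(7.4·0.34202) = 45.6351 ≈ 45.64 kN.
ΣF_x = 0: A_x − T·cos20° = 0 → A_x = 45.6351 × 0.939693 = 42.88 kN.
ΣF_y = 0: A_y + T·sin20° − 35 = 0 → A_y = 35 − 45.6351 × 0.34202 = 19.39 kN.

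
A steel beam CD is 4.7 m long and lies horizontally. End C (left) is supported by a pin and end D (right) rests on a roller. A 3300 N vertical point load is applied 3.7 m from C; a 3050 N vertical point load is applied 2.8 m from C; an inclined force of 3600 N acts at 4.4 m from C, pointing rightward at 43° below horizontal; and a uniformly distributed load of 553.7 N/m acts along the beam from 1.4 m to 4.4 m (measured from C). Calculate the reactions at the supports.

Resultant of the distributed load: 553.7 × 3 = 1661.1 N at 2.9 m from C.
Moments about C: D_y·4.7 − 3300·3.7 − 3050·2.8 − 3600·sin43°·4.4 − (553.7·3)·2.9 = 0 → D_y = 36370/4.7 = 7738.3 ≈ 7738 N.
ΣF_y = 0: C_y + 7738.3 − 3300 − 3050 − 3600·sin43° − 553.7·3 = 0 → C_y = 2728 N.
ΣF_x = 0: C_x + 3600·cos43° = 0 → C_x = -2633 N.

C_x = -2633 N, C_y = 2728 N, D_y = 7738 N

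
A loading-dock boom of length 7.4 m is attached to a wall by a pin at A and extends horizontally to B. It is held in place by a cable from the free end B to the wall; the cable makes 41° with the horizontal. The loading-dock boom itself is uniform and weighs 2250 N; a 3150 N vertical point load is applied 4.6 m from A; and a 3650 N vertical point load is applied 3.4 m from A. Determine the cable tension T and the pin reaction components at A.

ΣM about A: T·sin41°·7.4 − 2250·3.7 − 3150·4.6 − 3650·3.4 = 0 → T = 35225/(7.4·0.656059) = 7255.65 ≈ 7256 N.
ΣF_x = 0: A_x − T·cos41° = 0 → A_x = 7255.65 × 0.75471 = 5476 N.
ΣF_y = 0: A_y + T·sin41° − 2250 − 3150 − 3650 = 0 → A_y = 9050 − 7255.65 × 0.656059 = 4290 N.

T = 7256 N, A_x = 5476 N, A_y = 4290 N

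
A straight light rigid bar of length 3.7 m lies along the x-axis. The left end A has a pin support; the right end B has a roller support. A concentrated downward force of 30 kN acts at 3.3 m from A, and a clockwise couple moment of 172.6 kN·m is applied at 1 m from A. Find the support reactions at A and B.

Moments about A: B_y·3.7 − 30·3.3 − 172.6 = 0 → B_y = 271.6/3.7 = 73.4054 ≈ 73.41 kN.
ΣF_y = 0: A_y + 73.4054 − 30 = 0 → A_y = -43.41 kN.
ΣF_x = 0: no horizontal applied forces, so A_x = 0.

A_x = 0, A_y = -43.41 kN, B_y = 73.41 kN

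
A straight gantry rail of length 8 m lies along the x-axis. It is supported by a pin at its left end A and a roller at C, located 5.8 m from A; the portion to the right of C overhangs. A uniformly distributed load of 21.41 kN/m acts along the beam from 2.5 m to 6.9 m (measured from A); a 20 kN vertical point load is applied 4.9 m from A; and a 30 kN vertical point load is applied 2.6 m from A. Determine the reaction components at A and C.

Resultant of the distributed load: 21.41 × 4.4 = 94.204 kN at 4.7 m from A.
Taking moments about A: C_y·5.8 − (21.41·4.4)·4.7 − 20·4.9 − 30·2.6 = 0 → C_y = 618.7588/5.8 = 106.683 ≈ 106.7 kN.
ΣF_y = 0: A_y + 106.683 − 21.41·4.4 − 20 − 30 = 0 → A_y = 37.52 kN.
ΣF_x = 0: no horizontal applied forces, so A_x = 0.

A_x = 0, A_y = 37.52 kN, C_y = 106.7 kN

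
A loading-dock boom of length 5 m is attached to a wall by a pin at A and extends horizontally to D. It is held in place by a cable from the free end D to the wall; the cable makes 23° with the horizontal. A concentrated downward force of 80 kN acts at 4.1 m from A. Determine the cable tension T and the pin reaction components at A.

ΣM about A: T·sin23°·5 − 80·4.1 = 0 → T = 328/(5·0.390731) = 167.89 ≈ 167.9 kN.
ΣF_x = 0: A_x − T·cos23° = 0 → A_x = 167.89 × 0.920505 = 154.5 kN.
ΣF_y = 0: A_y + T·sin23° − 80 = 0 → A_y = 80 − 167.89 × 0.390731 = 14.40 kN.

T = 167.9 kN, A_x = 154.5 kN, A_y = 14.40 kN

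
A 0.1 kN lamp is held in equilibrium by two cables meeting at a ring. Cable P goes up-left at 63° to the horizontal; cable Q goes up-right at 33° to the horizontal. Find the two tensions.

ΣF_x = 0: −T_P·cos63° + T_Q·cos33° = 0 → T_Q = 0.541322·T_P.
ΣF_y = 0: T_P·sin63° + T_Q·sin33° = 0.1.
Substitute: T_P·(0.891007 + 0.541322·0.544639) = 0.1 → T_P = 0.084329 ≈ 0.08433 kN.
Then T_Q = 0.541322 × 0.084329 = 0.04565 kN.

T_P = 0.08433 kN, T_Q = 0.04565 kN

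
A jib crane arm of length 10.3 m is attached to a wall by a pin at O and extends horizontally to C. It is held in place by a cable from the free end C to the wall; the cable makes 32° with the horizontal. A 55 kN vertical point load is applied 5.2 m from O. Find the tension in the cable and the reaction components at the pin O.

ΣM about O: T·sin32°·10.3 − 55·5.2 = 0 → T = 286/(10.3·0.529919) = 52.3986 ≈ 52.40 kN.
ΣF_x = 0: O_x − T·cos32° = 0 → O_x = 52.3986 × 0.848048 = 44.44 kN.
ΣF_y = 0: O_y + T·sin32° − 55 = 0 → O_y = 55 − 52.3986 × 0.529919 = 27.23 kN.

T = 52.40 kN, O_x = 44.44 kN, O_y = 27.23 kN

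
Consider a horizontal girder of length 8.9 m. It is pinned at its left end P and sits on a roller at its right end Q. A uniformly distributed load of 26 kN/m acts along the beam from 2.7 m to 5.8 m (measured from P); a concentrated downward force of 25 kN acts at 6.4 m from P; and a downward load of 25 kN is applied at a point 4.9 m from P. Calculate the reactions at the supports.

P_x = 0, P_y = 60.37 kN, Q_y = 70.23 kN

Resultant of the distributed load: 26 × 3.1 = 80.6 kN at 4.25 m from P.
Moments about P: Q_y·8.9 − (26·3.1)·4.25 − 25·6.4 − 25·4.9 = 0 → Q_y = 625.05/8.9 = 70.2303 ≈ 70.23 kN.
ΣF_y = 0: P_y + 70.2303 − 26·3.1 − 25 − 25 = 0 → P_y = 60.37 kN.
ΣF_x = 0: no horizontal applied forces, so P_x = 0.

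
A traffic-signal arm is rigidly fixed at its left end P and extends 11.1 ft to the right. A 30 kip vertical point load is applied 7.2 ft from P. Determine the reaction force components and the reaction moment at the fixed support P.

ΣF_x = 0: P_x = 0.
ΣF_y = 0: P_y − 30 = 0 → P_y = 30.00 kip.
ΣM about P: M_P − 30·7.2 = 0 → M_P = 216.0 kip·ft.

P_x = 0, P_y = 30.00 kip, M_P = 216.0 kip·ft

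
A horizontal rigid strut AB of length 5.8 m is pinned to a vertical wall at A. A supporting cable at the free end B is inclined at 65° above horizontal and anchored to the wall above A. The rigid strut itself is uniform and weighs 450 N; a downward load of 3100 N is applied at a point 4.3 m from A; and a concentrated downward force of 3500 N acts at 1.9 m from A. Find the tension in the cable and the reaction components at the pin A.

T = 4049 N, A_x = 1711 N, A_y = 3380 N

ΣM about A: T·sin65°·5.8 − 450·2.9 − 3100·4.3 − 3500·1.9 = 0 → T = 21285/(5.8·0.906308) = 4049.21 ≈ 4049 N.
ΣF_x = 0: A_x − T·cos65° = 0 → A_x = 4049.21 × 0.422618 = 1711 N.
ΣF_y = 0: A_y + T·sin65° − 450 − 3100 − 3500 = 0 → A_y = 7050 − 4049.21 × 0.906308 = 3380 N.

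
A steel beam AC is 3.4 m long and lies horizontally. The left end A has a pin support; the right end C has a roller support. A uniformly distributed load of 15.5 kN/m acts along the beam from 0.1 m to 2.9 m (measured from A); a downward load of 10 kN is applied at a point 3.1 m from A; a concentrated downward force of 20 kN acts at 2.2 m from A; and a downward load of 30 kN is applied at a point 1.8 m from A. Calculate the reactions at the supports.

A_x = 0, A_y = 46.31 kN, C_y = 57.09 kN

Resultant of the distributed load: 15.5 × 2.8 = 43.4 kN at 1.5 m from A.
Moments about A: C_y·3.4 − (15.5·2.8)·1.5 − 10·3.1 − 20·2.2 − 30·1.8 = 0 → C_y = 194.1/3.4 = 57.0882 ≈ 57.09 kN.
ΣF_y = 0: A_y + 57.0882 − 15.5·2.8 − 10 − 20 − 30 = 0 → A_y = 46.31 kN.
ΣF_x = 0: no horizontal applied forces, so A_x = 0.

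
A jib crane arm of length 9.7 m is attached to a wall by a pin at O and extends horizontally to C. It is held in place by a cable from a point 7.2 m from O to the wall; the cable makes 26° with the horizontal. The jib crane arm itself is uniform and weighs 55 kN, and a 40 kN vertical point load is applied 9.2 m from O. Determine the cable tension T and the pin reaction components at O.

T = 201.1 kN, O_x = 180.8 kN, O_y = 6.840 kN

ΣM about O: T·sin26°·7.2 − 55·4.85 − 40·9.2 = 0 → T = 634.75/(7.2·0.438371) = 201.108 ≈ 201.1 kN.
ΣF_x = 0: O_x − T·cos26° = 0 → O_x = 201.108 × 0.898794 = 180.8 kN.
ΣF_y = 0: O_y + T·sin26° − 55 − 40 = 0 → O_y = 95 − 201.108 × 0.438371 = 6.840 kN.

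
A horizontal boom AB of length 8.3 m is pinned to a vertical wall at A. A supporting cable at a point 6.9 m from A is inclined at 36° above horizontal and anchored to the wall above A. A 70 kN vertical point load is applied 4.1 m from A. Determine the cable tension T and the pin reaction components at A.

ΣM about A: T·sin36°·6.9 − 70·4.1 = 0 → T = 287/(6.9·0.587785) = 70.7643 ≈ 70.76 kN.
ΣF_x = 0: A_x − T·cos36° = 0 → A_x = 70.7643 × 0.809017 = 57.25 kN.
ΣF_y = 0: A_y + T·sin36° − 70 = 0 → A_y = 70 − 70.7643 × 0.587785 = 28.41 kN.

T = 70.76 kN, A_x = 57.25 kN, A_y = 28.41 kN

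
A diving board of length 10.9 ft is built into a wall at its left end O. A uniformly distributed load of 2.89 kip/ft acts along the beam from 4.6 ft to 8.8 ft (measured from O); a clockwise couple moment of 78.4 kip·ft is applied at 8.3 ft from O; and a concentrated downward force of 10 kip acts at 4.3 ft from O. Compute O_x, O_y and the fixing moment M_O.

O_x = 0, O_y = 22.14 kip, M_O = 202.7 kip·ft

Resultant of the distributed load: 2.89 × 4.2 = 12.138 kip at 6.7 ft from O.
ΣF_x = 0: O_x = 0.
ΣF_y = 0: O_y − 2.89·4.2 − 10 = 0 → O_y = 22.14 kip.
ΣM about O: M_O − (2.89·4.2)·6.7 − 78.4 − 10·4.3 = 0 → M_O = 202.7 kip·ft.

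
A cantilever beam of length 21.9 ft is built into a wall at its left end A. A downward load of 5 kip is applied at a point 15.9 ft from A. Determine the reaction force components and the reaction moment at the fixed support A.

A_x = 0, A_y = 5.000 kip, M_A = 79.50 kip·ft

ΣF_x = 0: A_x = 0.
ΣF_y = 0: A_y − 5 = 0 → A_y = 5.000 kip.
ΣM about A: M_A − 5·15.9 = 0 → M_A = 79.50 kip·ft.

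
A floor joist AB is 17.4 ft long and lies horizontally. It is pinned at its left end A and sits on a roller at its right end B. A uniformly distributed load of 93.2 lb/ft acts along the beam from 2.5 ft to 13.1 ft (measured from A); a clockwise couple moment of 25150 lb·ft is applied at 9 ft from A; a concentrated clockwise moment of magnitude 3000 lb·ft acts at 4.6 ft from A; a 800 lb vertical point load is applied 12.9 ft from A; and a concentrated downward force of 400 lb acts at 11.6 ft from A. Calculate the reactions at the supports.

A_x = 0, A_y = -732.5 lb, B_y = 2920 lb

Resultant of the distributed load: 93.2 × 10.6 = 987.92 lb at 7.8 ft from A.
Moments about A: B_y·17.4 − (93.2·10.6)·7.8 − 25150 − 3000 − 800·12.9 − 400·11.6 = 0 → B_y = 50815.776/17.4 = 2920.45 ≈ 2920 lb.
ΣF_y = 0: A_y + 2920.45 − 93.2·10.6 − 800 − 400 = 0 → A_y = -732.5 lb.
ΣF_x = 0: no horizontal applied forces, so A_x = 0.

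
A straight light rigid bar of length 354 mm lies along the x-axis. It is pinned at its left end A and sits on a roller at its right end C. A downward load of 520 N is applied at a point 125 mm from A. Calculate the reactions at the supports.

Taking moments about A: C_y·354 − 520·125 = 0 → C_y = 65000/354 = 183.616 ≈ 183.6 N.
ΣF_y = 0: A_y + 183.616 − 520 = 0 → A_y = 336.4 N.
ΣF_x = 0: no horizontal applied forces, so A_x = 0.

A_x = 0, A_y = 336.4 N, C_y = 183.6 N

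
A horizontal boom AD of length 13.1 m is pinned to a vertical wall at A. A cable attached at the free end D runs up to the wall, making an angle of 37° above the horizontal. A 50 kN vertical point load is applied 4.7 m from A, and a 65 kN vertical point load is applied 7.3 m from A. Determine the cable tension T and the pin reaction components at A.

ΣM about A: T·sin37°·13.1 − 50·4.7 − 65·7.3 = 0 → T = 709.5/(13.1·0.601815) = 89.9949 ≈ 89.99 kN.
ΣF_x = 0: A_x − T·cos37° = 0 → A_x = 89.9949 × 0.798636 = 71.87 kN.
ΣF_y = 0: A_y + T·sin37° − 50 − 65 = 0 → A_y = 115 − 89.9949 × 0.601815 = 60.84 kN.

T = 89.99 kN, A_x = 71.87 kN, A_y = 60.84 kN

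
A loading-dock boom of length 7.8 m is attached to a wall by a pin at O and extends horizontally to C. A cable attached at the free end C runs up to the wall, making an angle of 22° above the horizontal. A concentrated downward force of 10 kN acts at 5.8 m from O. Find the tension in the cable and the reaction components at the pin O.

T = 19.85 kN, O_x = 18.40 kN, O_y = 2.564 kN

ΣM about O: T·sin22°·7.8 − 10·5.8 = 0 → T = 58/(7.8·0.374607) = 19.8499 ≈ 19.85 kN.
ΣF_x = 0: O_x − T·cos22° = 0 → O_x = 19.8499 × 0.927184 = 18.40 kN.
ΣF_y = 0: O_y + T·sin22° − 10 = 0 → O_y = 10 − 19.8499 × 0.374607 = 2.564 kN.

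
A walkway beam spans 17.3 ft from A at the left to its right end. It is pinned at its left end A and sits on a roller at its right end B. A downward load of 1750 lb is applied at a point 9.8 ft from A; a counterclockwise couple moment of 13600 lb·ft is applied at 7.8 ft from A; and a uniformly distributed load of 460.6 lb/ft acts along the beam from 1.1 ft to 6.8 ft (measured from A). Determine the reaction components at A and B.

Resultant of the distributed load: 460.6 × 5.7 = 2625.42 lb at 3.95 ft from A.
Moments about A: B_y·17.3 − 1750·9.8 + 13600 − (460.6·5.7)·3.95 = 0 → B_y = 13920.409/17.3 = 804.648 ≈ 804.6 lb.
ΣF_y = 0: A_y + 804.648 − 1750 − 460.6·5.7 = 0 → A_y = 3571 lb.
ΣF_x = 0: no horizontal applied forces, so A_x = 0.

A_x = 0, A_y = 3571 lb, B_y = 804.6 lb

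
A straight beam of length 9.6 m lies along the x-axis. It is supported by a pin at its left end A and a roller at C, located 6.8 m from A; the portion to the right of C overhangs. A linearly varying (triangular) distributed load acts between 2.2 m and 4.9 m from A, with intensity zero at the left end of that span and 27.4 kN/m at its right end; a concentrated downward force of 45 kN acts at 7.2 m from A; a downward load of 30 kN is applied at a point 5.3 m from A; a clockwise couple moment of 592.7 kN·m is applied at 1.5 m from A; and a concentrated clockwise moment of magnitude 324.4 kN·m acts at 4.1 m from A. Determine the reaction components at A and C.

Resultant of the triangular load: ½ × 27.4 × 2.7 = 36.99 kN, acting at 4 m from A (one-third of the span from the peak).
ΣM about A: C_y·6.8 − (½·27.4·2.7)·4 − 45·7.2 − 30·5.3 − 592.7 − 324.4 = 0 → C_y = 1548.06/6.8 = 227.656 ≈ 227.7 kN.
ΣF_y = 0: A_y + 227.656 − ½·27.4·2.7 − 45 − 30 = 0 → A_y = -115.7 kN.
ΣF_x = 0: no horizontal applied forces, so A_x = 0.

A_x = 0, A_y = -115.7 kN, C_y = 227.7 kN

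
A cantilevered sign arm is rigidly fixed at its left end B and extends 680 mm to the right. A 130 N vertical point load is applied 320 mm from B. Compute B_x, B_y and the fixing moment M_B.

B_x = 0, B_y = 130.0 N, M_B = 41600 N·mm

ΣF_x = 0: B_x = 0.
ΣF_y = 0: B_y − 130 = 0 → B_y = 130.0 N.
ΣM about B: M_B − 130·320 = 0 → M_B = 41600 N·mm.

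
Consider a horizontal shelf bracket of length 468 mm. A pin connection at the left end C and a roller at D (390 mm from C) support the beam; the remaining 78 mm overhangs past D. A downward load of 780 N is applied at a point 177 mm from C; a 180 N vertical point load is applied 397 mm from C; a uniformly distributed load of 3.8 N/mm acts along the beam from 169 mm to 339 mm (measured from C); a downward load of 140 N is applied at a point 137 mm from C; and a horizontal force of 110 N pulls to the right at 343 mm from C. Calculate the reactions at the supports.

Resultant of the distributed load: 3.8 × 170 = 646 N at 254 mm from C.
ΣM about C: D_y·390 − 780·177 − 180·397 − (3.8·170)·254 − 140·137 = 0 → D_y = 392784/390 = 1007.14 ≈ 1007 N.
ΣF_y = 0: C_y + 1007.14 − 780 − 180 − 3.8·170 − 140 = 0 → C_y = 738.9 N.
ΣF_x = 0: C_x + 110 = 0 → C_x = -110.0 N.

C_x = -110.0 N, C_y = 738.9 N, D_y = 1007 N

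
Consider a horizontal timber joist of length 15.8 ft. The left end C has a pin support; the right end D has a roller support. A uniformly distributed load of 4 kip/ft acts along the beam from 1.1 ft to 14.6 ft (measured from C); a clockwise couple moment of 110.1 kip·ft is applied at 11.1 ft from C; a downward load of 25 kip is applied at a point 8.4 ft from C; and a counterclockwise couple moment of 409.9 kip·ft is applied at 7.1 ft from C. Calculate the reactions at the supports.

Resultant of the distributed load: 4 × 13.5 = 54 kip at 7.85 ft from C.
Taking moments about C: D_y·15.8 − (4·13.5)·7.85 − 110.1 − 25·8.4 + 409.9 = 0 → D_y = 334.1/15.8 = 21.1456 ≈ 21.15 kip.
ΣF_y = 0: C_y + 21.1456 − 4·13.5 − 25 = 0 → C_y = 57.85 kip.
ΣF_x = 0: no horizontal applied forces, so C_x = 0.

C_x = 0, C_y = 57.85 kip, D_y = 21.15 kip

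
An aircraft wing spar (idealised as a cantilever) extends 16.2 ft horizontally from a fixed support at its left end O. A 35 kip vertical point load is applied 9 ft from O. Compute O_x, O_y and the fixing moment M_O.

ΣF_x = 0: O_x = 0.
ΣF_y = 0: O_y − 35 = 0 → O_y = 35.00 kip.
ΣM about O: M_O − 35·9 = 0 → M_O = 315.0 kip·ft.

O_x = 0, O_y = 35.00 kip, M_O = 315.0 kip·ft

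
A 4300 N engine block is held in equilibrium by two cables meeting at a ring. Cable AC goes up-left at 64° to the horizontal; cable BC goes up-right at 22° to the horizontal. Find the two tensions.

ΣF_x = 0: −T_AC·cos64° + T_BC·cos22° = 0 → T_BC = 0.472799·T_AC.
ΣF_y = 0: T_AC·sin64° + T_BC·sin22° = 4300.
Substitute: T_AC·(0.898794 + 0.472799·0.374607) = 4300 → T_AC = 3996.62 ≈ 3997 N.
Then T_BC = 0.472799 × 3996.62 = 1890 N.

T_AC = 3997 N, T_BC = 1890 N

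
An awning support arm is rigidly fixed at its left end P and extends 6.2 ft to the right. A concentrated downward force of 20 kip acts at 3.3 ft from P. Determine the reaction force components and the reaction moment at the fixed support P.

ΣF_x = 0: P_x = 0.
ΣF_y = 0: P_y − 20 = 0 → P_y = 20.00 kip.
ΣM about P: M_P − 20·3.3 = 0 → M_P = 66.00 kip·ft.

P_x = 0, P_y = 20.00 kip, M_P = 66.00 kip·ft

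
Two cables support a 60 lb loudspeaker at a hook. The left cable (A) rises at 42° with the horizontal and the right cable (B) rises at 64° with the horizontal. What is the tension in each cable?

ΣF_x = 0: −T_A·cos42° + T_B·cos64° = 0 → T_B = 1.69524·T_A.
ΣF_y = 0: T_A·sin42° + T_B·sin64° = 60.
Substitute: T_A·(0.669131 + 1.69524·0.898794) = 60 → T_A = 27.3622 ≈ 27.36 lb.
Then T_B = 1.69524 × 27.3622 = 46.39 lb.

T_A = 27.36 lb, T_B = 46.39 lb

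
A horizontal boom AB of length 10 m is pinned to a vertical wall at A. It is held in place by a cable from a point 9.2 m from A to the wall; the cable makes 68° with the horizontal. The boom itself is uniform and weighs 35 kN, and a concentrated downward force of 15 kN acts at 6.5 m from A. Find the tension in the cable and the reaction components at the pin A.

T = 31.95 kN, A_x = 11.97 kN, A_y = 20.38 kN

ΣM about A: T·sin68°·9.2 − 35·5 − 15·6.5 = 0 → T = 272.5/(9.2·0.927184) = 31.9457 ≈ 31.95 kN.
ΣF_x = 0: A_x − T·cos68° = 0 → A_x = 31.9457 × 0.374607 = 11.97 kN.
ΣF_y = 0: A_y + T·sin68° − 35 − 15 = 0 → A_y = 50 − 31.9457 × 0.927184 = 20.38 kN.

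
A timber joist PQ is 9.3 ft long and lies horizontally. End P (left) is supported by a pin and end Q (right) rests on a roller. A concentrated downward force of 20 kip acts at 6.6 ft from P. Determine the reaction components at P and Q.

P_x = 0, P_y = 5.806 kip, Q_y = 14.19 kip

ΣM about P: Q_y·9.3 − 20·6.6 = 0 → Q_y = 132/9.3 = 14.1935 ≈ 14.19 kip.
ΣF_y = 0: P_y + 14.1935 − 20 = 0 → P_y = 5.806 kip.
ΣF_x = 0: no horizontal applied forces, so P_x = 0.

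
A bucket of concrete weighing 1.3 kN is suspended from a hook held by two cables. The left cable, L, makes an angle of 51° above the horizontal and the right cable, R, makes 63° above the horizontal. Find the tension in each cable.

T_L = 0.6460 kN, T_R = 0.8955 kN

ΣF_x = 0: −T_L·cos51° + T_R·cos63° = 0 → T_R = 1.3862·T_L.
ΣF_y = 0: T_L·sin51° + T_R·sin63° = 1.3.
Substitute: T_L·(0.777146 + 1.3862·0.891007) = 1.3 → T_L = 0.64604 ≈ 0.6460 kN.
Then T_R = 1.3862 × 0.64604 = 0.8955 kN.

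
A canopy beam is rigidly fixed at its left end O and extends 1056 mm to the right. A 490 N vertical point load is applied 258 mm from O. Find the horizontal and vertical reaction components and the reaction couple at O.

ΣF_x = 0: O_x = 0.
ΣF_y = 0: O_y − 490 = 0 → O_y = 490.0 N.
ΣM about O: M_O − 490·258 = 0 → M_O = 126400 N·mm.

O_x = 0, O_y = 490.0 N, M_O = 126400 N·mm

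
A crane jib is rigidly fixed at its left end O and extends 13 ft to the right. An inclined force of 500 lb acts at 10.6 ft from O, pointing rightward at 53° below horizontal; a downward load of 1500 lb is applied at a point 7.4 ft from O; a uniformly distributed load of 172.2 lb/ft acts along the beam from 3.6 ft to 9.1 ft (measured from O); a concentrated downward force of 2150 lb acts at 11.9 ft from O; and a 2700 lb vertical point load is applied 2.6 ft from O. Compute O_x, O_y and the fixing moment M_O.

O_x = -300.9 lb, O_y = 7696 lb, M_O = 53950 lb·ft

Resultant of the distributed load: 172.2 × 5.5 = 947.1 lb at 6.35 ft from O.
ΣF_x = 0: O_x + 500·cos53° = 0 → O_x = -300.9 lb.
ΣF_y = 0: O_y − 500·sin53° − 1500 − 172.2·5.5 − 2150 − 2700 = 0 → O_y = 7696 lb.
ΣM about O: M_O − 500·sin53°·10.6 − 1500·7.4 − (172.2·5.5)·6.35 − 2150·11.9 − 2700·2.6 = 0 → M_O = 53950 lb·ft.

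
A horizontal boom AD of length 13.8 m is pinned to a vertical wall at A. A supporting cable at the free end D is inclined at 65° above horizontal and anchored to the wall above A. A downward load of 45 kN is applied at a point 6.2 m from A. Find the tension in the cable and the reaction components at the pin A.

ΣM about A: T·sin65°·13.8 − 45·6.2 = 0 → T = 279/(13.8·0.906308) = 22.3074 ≈ 22.31 kN.
ΣF_x = 0: A_x − T·cos65° = 0 → A_x = 22.3074 × 0.422618 = 9.428 kN.
ΣF_y = 0: A_y + T·sin65° − 45 = 0 → A_y = 45 − 22.3074 × 0.906308 = 24.78 kN.

T = 22.31 kN, A_x = 9.428 kN, A_y = 24.78 kN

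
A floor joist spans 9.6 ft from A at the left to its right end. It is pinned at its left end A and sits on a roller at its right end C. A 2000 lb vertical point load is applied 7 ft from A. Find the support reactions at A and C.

Taking moments about A: C_y·9.6 − 2000·7 = 0 → C_y = 14000/9.6 = 1458.33 ≈ 1458 lb.
ΣF_y = 0: A_y + 1458.33 − 2000 = 0 → A_y = 541.7 lb.
ΣF_x = 0: no horizontal applied forces, so A_x = 0.

A_x = 0, A_y = 541.7 lb, C_y = 1458 lb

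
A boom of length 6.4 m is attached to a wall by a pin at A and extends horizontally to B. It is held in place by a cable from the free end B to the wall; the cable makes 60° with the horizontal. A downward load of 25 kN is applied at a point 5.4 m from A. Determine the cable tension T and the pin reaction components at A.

ΣM about A: T·sin60°·6.4 − 25·5.4 = 0 → T = 135/(6.4·0.866025) = 24.357 ≈ 24.36 kN.
ΣF_x = 0: A_x − T·cos60° = 0 → A_x = 24.357 × 0.5 = 12.18 kN.
ΣF_y = 0: A_y + T·sin60° − 25 = 0 → A_y = 25 − 24.357 × 0.866025 = 3.906 kN.

T = 24.36 kN, A_x = 12.18 kN, A_y = 3.906 kN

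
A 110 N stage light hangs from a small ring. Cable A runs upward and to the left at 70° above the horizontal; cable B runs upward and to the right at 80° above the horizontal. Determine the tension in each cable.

T_A = 38.20 N, T_B = 75.24 N

ΣF_x = 0: −T_A·cos70° + T_B·cos80° = 0 → T_B = 1.96962·T_A.
ΣF_y = 0: T_A·sin70° + T_B·sin80° = 110.
Substitute: T_A·(0.939693 + 1.96962·0.984808) = 110 → T_A = 38.2025 ≈ 38.20 N.
Then T_B = 1.96962 × 38.2025 = 75.24 N.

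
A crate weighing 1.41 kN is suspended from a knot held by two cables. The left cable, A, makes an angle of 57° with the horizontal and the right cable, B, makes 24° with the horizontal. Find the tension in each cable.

T_A = 1.304 kN, T_B = 0.7775 kN

ΣF_x = 0: −T_A·cos57° + T_B·cos24° = 0 → T_B = 0.596182·T_A.
ΣF_y = 0: T_A·sin57° + T_B·sin24° = 1.41.
Substitute: T_A·(0.838671 + 0.596182·0.406737) = 1.41 → T_A = 1.30415 ≈ 1.304 kN.
Then T_B = 0.596182 × 1.30415 = 0.7775 kN.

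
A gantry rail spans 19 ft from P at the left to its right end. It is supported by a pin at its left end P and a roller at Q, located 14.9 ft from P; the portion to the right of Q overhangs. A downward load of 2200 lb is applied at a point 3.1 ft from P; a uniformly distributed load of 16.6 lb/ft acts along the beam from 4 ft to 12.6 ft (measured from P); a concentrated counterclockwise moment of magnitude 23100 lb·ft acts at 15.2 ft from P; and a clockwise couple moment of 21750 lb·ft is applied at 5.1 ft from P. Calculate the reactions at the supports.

P_x = 0, P_y = 1896 lb, Q_y = 446.6 lb

Resultant of the distributed load: 16.6 × 8.6 = 142.76 lb at 8.3 ft from P.
Taking moments about P: Q_y·14.9 − 2200·3.1 − (16.6·8.6)·8.3 + 23100 − 21750 = 0 → Q_y = 6654.908/14.9 = 446.638 ≈ 446.6 lb.
ΣF_y = 0: P_y + 446.638 − 2200 − 16.6·8.6 = 0 → P_y = 1896 lb.
ΣF_x = 0: no horizontal applied forces, so P_x = 0.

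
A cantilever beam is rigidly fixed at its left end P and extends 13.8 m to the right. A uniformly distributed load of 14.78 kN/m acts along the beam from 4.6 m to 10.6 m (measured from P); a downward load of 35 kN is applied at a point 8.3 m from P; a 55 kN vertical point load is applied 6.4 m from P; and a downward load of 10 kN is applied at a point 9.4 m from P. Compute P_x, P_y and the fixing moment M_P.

Resultant of the distributed load: 14.78 × 6 = 88.68 kN at 7.6 m from P.
ΣF_x = 0: P_x = 0.
ΣF_y = 0: P_y − 14.78·6 − 35 − 55 − 10 = 0 → P_y = 188.7 kN.
ΣM about P: M_P − (14.78·6)·7.6 − 35·8.3 − 55·6.4 − 10·9.4 = 0 → M_P = 1410 kN·m.

P_x = 0, P_y = 188.7 kN, M_P = 1410 kN·m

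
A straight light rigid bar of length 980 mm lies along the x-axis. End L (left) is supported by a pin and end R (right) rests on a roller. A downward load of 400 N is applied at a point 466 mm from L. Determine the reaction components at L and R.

L_x = 0, L_y = 209.8 N, R_y = 190.2 N

Taking moments about L: R_y·980 − 400·466 = 0 → R_y = 186400/980 = 190.204 ≈ 190.2 N.
ΣF_y = 0: L_y + 190.204 − 400 = 0 → L_y = 209.8 N.
ΣF_x = 0: no horizontal applied forces, so L_x = 0.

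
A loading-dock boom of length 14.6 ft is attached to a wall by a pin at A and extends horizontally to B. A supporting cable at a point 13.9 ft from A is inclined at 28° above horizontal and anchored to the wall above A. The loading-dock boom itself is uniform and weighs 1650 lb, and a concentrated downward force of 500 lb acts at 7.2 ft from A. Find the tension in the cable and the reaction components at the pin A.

T = 2397 lb, A_x = 2117 lb, A_y = 1024 lb

ΣM about A: T·sin28°·13.9 − 1650·7.3 − 500·7.2 = 0 → T = 15645/(13.9·0.469472) = 2397.46 ≈ 2397 lb.
ΣF_x = 0: A_x − T·cos28° = 0 → A_x = 2397.46 × 0.882948 = 2117 lb.
ΣF_y = 0: A_y + T·sin28° − 1650 − 500 = 0 → A_y = 2150 − 2397.46 × 0.469472 = 1024 lb.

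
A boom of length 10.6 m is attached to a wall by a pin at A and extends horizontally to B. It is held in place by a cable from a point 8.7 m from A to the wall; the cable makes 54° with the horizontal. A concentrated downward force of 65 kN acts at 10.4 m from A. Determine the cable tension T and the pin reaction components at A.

T = 96.04 kN, A_x = 56.45 kN, A_y = -12.70 kN

ΣM about A: T·sin54°·8.7 − 65·10.4 = 0 → T = 676/(8.7·0.809017) = 96.0439 ≈ 96.04 kN.
ΣF_x = 0: A_x − T·cos54° = 0 → A_x = 96.0439 × 0.587785 = 56.45 kN.
ΣF_y = 0: A_y + T·sin54° − 65 = 0 → A_y = 65 − 96.0439 × 0.809017 = -12.70 kN.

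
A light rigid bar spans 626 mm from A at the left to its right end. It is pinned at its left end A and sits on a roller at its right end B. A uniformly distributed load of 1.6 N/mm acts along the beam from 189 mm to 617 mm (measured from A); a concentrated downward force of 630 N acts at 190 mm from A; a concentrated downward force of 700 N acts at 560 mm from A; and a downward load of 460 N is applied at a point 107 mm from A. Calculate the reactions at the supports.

A_x = 0, A_y = 1138 N, B_y = 1337 N

Resultant of the distributed load: 1.6 × 428 = 684.8 N at 403 mm from A.
ΣM about A: B_y·626 − (1.6·428)·403 − 630·190 − 700·560 − 460·107 = 0 → B_y = 836894.4/626 = 1336.89 ≈ 1337 N.
ΣF_y = 0: A_y + 1336.89 − 1.6·428 − 630 − 700 − 460 = 0 → A_y = 1138 N.
ΣF_x = 0: no horizontal applied forces, so A_x = 0.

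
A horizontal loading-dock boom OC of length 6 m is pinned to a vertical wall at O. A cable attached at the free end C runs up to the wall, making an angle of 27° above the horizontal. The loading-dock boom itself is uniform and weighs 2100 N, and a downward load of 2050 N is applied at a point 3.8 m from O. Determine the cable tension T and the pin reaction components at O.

ΣM about O: T·sin27°·6 − 2100·3 − 2050·3.8 = 0 → T = 14090/(6·0.45399) = 5172.65 ≈ 5173 N.
ΣF_x = 0: O_x − T·cos27° = 0 → O_x = 5172.65 × 0.891007 = 4609 N.
ΣF_y = 0: O_y + T·sin27° − 2100 − 2050 = 0 → O_y = 4150 − 5172.65 × 0.45399 = 1802 N.

T = 5173 N, O_x = 4609 N, O_y = 1802 N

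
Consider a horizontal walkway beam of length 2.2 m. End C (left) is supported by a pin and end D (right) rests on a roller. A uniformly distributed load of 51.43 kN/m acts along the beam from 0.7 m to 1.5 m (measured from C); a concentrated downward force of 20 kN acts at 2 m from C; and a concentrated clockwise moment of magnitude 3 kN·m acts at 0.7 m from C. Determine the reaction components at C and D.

C_x = 0, C_y = 21.03 kN, D_y = 40.12 kN

Resultant of the distributed load: 51.43 × 0.8 = 41.144 kN at 1.1 m from C.
Taking moments about C: D_y·2.2 − (51.43·0.8)·1.1 − 20·2 − 3 = 0 → D_y = 88.2584/2.2 = 40.1175 ≈ 40.12 kN.
ΣF_y = 0: C_y + 40.1175 − 51.43·0.8 − 20 = 0 → C_y = 21.03 kN.
ΣF_x = 0: no horizontal applied forces, so C_x = 0.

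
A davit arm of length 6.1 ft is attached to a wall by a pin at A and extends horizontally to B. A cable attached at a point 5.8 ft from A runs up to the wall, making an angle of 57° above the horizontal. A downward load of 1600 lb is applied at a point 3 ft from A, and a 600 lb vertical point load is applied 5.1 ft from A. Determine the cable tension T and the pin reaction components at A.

ΣM about A: T·sin57°·5.8 − 1600·3 − 600·5.1 = 0 → T = 7860/(5.8·0.838671) = 1615.86 ≈ 1616 lb.
ΣF_x = 0: A_x − T·cos57° = 0 → A_x = 1615.86 × 0.544639 = 880.1 lb.
ΣF_y = 0: A_y + T·sin57° − 1600 − 600 = 0 → A_y = 2200 − 1615.86 × 0.838671 = 844.8 lb.

T = 1616 lb, A_x = 880.1 lb, A_y = 844.8 lb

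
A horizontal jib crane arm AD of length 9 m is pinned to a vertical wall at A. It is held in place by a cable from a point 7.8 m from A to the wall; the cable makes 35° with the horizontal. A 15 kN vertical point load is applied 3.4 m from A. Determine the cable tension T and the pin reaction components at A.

T = 11.40 kN, A_x = 9.338 kN, A_y = 8.462 kN

ΣM about A: T·sin35°·7.8 − 15·3.4 = 0 → T = 51/(7.8·0.573576) = 11.3995 ≈ 11.40 kN.
ΣF_x = 0: A_x − T·cos35° = 0 → A_x = 11.3995 × 0.819152 = 9.338 kN.
ΣF_y = 0: A_y + T·sin35° − 15 = 0 → A_y = 15 − 11.3995 × 0.573576 = 8.462 kN.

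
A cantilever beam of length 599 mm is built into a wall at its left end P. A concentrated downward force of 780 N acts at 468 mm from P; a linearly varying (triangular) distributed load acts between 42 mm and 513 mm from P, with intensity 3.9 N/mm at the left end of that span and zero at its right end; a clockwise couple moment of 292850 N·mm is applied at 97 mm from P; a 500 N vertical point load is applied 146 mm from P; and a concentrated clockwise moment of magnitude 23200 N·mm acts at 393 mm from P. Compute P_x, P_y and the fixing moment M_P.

Resultant of the triangular load: ½ × 3.9 × 471 = 918.45 N, acting at 199 mm from P (one-third of the span from the peak).
ΣF_x = 0: P_x = 0.
ΣF_y = 0: P_y − 780 − ½·3.9·471 − 500 = 0 → P_y = 2198 N.
ΣM about P: M_P − 780·468 − (½·3.9·471)·199 − 292850 − 500·146 − 23200 = 0 → M_P = 936900 N·mm.

P_x = 0, P_y = 2198 N, M_P = 936900 N·mm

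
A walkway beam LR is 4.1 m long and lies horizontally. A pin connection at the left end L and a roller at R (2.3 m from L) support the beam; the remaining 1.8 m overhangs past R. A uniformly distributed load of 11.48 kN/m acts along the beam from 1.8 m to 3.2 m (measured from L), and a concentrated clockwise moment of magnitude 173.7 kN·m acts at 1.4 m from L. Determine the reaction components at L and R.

Resultant of the distributed load: 11.48 × 1.4 = 16.072 kN at 2.5 m from L.
Moments about L: R_y·2.3 − (11.48·1.4)·2.5 − 173.7 = 0 → R_y = 213.88/2.3 = 92.9913 ≈ 92.99 kN.
ΣF_y = 0: L_y + 92.9913 − 11.48·1.4 = 0 → L_y = -76.92 kN.
ΣF_x = 0: no horizontal applied forces, so L_x = 0.

L_x = 0, L_y = -76.92 kN, R_y = 92.99 kN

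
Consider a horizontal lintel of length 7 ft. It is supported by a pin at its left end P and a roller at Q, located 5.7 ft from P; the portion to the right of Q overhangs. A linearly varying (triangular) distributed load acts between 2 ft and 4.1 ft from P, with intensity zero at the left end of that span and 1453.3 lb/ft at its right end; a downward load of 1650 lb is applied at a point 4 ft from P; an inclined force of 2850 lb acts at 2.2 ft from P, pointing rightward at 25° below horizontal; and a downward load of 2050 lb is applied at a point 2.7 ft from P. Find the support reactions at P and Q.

P_x = -2583 lb, P_y = 2926 lb, Q_y = 3504 lb

Resultant of the triangular load: ½ × 1453.3 × 2.1 = 1525.965 lb, acting at 3.4 ft from P (one-third of the span from the peak).
Moments about P: Q_y·5.7 − (½·1453.3·2.1)·3.4 − 1650·4 − 2850·sin25°·2.2 − 2050·2.7 = 0 → Q_y = 19973.1/5.7 = 3504.05 ≈ 3504 lb.
ΣF_y = 0: P_y + 3504.05 − ½·1453.3·2.1 − 1650 − 2850·sin25° − 2050 = 0 → P_y = 2926 lb.
ΣF_x = 0: P_x + 2850·cos25° = 0 → P_x = -2583 lb.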